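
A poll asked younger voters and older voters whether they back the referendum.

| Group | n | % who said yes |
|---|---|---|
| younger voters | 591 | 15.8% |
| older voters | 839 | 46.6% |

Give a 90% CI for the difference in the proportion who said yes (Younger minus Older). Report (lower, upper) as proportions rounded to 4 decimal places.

(-0.3456, -0.2704)

The two standard errors are √(0.1580×0.8420/591) = 0.01500 and √(0.4660×0.5340/839) = 0.01722.
Because the samples are independent, SE_diff = √(0.01500² + 0.01722²) = 0.02284.
Using z* = 1.645 for 90%, ME = 1.645 × 0.02284 = 0.03757.
p̂₁ − p̂₂ = -0.3080; interval -0.3080 ± 0.03757 gives (-0.3456, -0.2704).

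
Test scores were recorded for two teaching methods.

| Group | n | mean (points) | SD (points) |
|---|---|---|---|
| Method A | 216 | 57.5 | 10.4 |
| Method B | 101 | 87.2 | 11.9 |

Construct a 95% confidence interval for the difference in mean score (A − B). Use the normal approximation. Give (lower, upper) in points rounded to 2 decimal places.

(-32.40, -27.00)

SE₁ = s₁/√n₁ = 10.4/√216 = 0.7076; SE₂ = 11.9/√101 = 1.1841.
Independent samples, unequal variances: SE_diff = √(SE₁² + SE₂²) = √(0.50069776 + 1.40209281) = 1.3794.
z* = 1.960, so margin of error = 1.960 × 1.3794 = 2.7036.
Difference in means = 57.5 − 87.2 = -29.7000.
-29.7000 ± 2.7036 → (-32.40, -27.00).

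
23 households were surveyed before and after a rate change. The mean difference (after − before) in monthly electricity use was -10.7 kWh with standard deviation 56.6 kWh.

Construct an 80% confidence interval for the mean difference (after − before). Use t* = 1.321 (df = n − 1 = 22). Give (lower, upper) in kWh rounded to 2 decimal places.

(-26.29, 4.89)

Paired design: SE = s_d/√n = 56.6/√23 = 11.8019.
t* = 1.321; margin of error = 1.321 × 11.8019 = 15.5903.
-10.7 ± 15.5903 → (-26.29, 4.89).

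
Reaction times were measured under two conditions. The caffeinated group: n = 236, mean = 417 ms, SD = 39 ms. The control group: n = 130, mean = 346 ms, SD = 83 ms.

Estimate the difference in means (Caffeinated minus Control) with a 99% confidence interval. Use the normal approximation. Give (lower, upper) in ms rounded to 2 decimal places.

(51.14, 90.86)

Standard errors of each mean: 39/√236 = 2.5387 and 83/√130 = 7.2796.
SE(x̄₁ − x̄₂) = √(2.5387² + 7.2796²) = 7.7096 for independent samples with unequal variances.
With z* = 2.576, the margin is 2.576 × 7.7096 = 19.8599.
x̄₁ − x̄₂ = 417 − 346 = 71.0000; the interval is 71.0000 ± 19.8599 = (51.14, 90.86).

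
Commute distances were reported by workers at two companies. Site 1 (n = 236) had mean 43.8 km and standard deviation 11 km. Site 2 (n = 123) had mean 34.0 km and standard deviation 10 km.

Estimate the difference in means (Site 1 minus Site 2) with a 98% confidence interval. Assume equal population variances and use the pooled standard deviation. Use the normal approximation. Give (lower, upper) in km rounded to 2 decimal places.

(7.04, 12.56)

s_p = √[((n₁−1)s₁² + (n₂−1)s₂²)/(n₁+n₂−2)] = √[(235·11² + 122·10²)/357] = 10.6688.
SE = 10.6688·√(1/236 + 1/123) = 1.1865.
With z* = 2.326, margin = 2.326 × 1.1865 = 2.7598.
x̄₁ − x̄₂ = 43.8 − 34.0 = 9.8000; interval 9.8000 ± 2.7598 = (7.04, 12.56).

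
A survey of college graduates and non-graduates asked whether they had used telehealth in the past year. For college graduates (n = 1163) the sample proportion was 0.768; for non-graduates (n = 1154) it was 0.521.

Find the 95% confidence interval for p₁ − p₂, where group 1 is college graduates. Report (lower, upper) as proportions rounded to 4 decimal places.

(0.2093, 0.2847)

SE₁ = √(p̂₁(1−p̂₁)/n₁) = √(0.7680·0.2320/1163) = 0.01238; SE₂ = √(0.5210·0.4790/1154) = 0.01471.
Independent samples: SE of the difference = √(SE₁² + SE₂²) = √(0.0001532644 + 0.0002163841) = 0.01923.
z* for 95% confidence is 1.960, so the margin of error is 1.960 × 0.01923 = 0.03769.
Point estimate p̂₁ − p̂₂ = 0.7680 − 0.5210 = 0.2470.
0.2470 ± 0.03769 → (0.2093, 0.2847).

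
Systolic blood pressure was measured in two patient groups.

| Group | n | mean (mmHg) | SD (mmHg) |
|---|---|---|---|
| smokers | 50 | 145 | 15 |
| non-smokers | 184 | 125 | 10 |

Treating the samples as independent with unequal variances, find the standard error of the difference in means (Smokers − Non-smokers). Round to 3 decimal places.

Per-group SEs: s₁/√n₁ = 15/√50 = 2.1213, s₂/√n₂ = 10/√184 = 0.7372.
Unpooled SE of the difference: √(4.49991369 + 0.54346384) = 2.2457.

2.246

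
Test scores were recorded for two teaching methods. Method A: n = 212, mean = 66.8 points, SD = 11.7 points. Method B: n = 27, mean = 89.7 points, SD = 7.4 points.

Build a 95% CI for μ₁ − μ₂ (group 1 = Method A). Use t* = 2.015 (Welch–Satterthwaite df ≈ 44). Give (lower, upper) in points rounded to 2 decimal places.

(-26.19, -19.61)

Per-group SEs: s₁/√n₁ = 11.7/√212 = 0.8036, s₂/√n₂ = 7.4/√27 = 1.4241.
Unpooled SE of the difference: √(0.64577296 + 2.02806081) = 1.6352.
Margin of error = t* · SE = 2.015 × 1.6352 = 3.2949.
x̄₁ − x̄₂ = 66.8 − 89.7 = -22.9000.
CI: -22.9000 ± 3.2949 = (-26.19, -19.61).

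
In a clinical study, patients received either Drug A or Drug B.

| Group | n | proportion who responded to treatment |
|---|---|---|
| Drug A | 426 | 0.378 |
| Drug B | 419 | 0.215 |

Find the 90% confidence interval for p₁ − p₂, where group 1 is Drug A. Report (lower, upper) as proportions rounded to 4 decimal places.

(0.1122, 0.2138)

The two standard errors are √(0.3780×0.6220/426) = 0.02349 and √(0.2150×0.7850/419) = 0.02007.
Because the samples are independent, SE_diff = √(0.02349² + 0.02007²) = 0.03090.
Using z* = 1.645 for 90%, ME = 1.645 × 0.03090 = 0.05083.
p̂₁ − p̂₂ = 0.1630; interval 0.1630 ± 0.05083 gives (0.1122, 0.2138).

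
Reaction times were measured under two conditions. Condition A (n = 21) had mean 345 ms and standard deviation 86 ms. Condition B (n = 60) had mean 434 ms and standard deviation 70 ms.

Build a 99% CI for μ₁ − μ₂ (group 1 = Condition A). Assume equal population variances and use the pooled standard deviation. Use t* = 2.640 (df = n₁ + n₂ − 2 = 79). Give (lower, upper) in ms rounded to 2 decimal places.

s_p = √[((n₁−1)s₁² + (n₂−1)s₂²)/(n₁+n₂−2)] = √[(20·86² + 59·70²)/79] = 74.3767.
SE = 74.3767·√(1/21 + 1/60) = 18.8579.
With t* = 2.640, margin = 2.640 × 18.8579 = 49.7849.
x̄₁ − x̄₂ = 345 − 434 = -89.0000; interval -89.0000 ± 49.7849 = (-138.78, -39.22).

(-138.78, -39.22)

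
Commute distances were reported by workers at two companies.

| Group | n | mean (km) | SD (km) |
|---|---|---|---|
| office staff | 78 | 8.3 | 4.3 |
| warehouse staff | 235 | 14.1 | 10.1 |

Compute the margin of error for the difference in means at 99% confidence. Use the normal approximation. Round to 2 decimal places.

SE₁ = s₁/√n₁ = 4.3/√78 = 0.4869; SE₂ = 10.1/√235 = 0.6589.
Independent samples, unequal variances: SE_diff = √(SE₁² + SE₂²) = √(0.23707161 + 0.43414921) = 0.8193.
z* = 2.576, so margin of error = 2.576 × 0.8193 = 2.1105.

2.11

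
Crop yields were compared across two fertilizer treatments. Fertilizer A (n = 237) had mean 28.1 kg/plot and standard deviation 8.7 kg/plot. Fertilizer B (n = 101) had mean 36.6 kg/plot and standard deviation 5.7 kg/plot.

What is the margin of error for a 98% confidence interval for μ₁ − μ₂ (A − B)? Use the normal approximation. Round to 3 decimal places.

Standard errors of each mean: 8.7/√237 = 0.5651 and 5.7/√101 = 0.5672.
SE(x̄₁ − x̄₂) = √(0.5651² + 0.5672²) = 0.8007 for independent samples with unequal variances.
With z* = 2.326, the margin is 2.326 × 0.8007 = 1.8624.

1.862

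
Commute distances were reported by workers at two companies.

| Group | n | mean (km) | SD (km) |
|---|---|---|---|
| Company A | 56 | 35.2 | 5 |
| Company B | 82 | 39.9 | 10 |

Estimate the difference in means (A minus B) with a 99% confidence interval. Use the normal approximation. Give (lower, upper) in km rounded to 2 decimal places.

SE₁ = s₁/√n₁ = 5/√56 = 0.6682; SE₂ = 10/√82 = 1.1043.
Independent samples, unequal variances: SE_diff = √(SE₁² + SE₂²) = √(0.44649124 + 1.21947849) = 1.2907.
z* = 2.576, so margin of error = 2.576 × 1.2907 = 3.3248.
Difference in means = 35.2 − 39.9 = -4.7000.
-4.7000 ± 3.3248 → (-8.02, -1.38).

(-8.02, -1.38)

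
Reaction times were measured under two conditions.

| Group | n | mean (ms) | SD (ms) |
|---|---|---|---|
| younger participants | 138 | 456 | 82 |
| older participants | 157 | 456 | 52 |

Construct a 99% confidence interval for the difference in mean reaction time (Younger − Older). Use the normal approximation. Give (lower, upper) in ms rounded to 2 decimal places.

SE₁ = s₁/√n₁ = 82/√138 = 6.9803; SE₂ = 52/√157 = 4.1501.
Independent samples, unequal variances: SE_diff = √(SE₁² + SE₂²) = √(48.72458809 + 17.22333001) = 8.1208.
z* = 2.576, so margin of error = 2.576 × 8.1208 = 20.9192.
Difference in means = 456 − 456 = 0.0000.
0.0000 ± 20.9192 → (-20.92, 20.92).

(-20.92, 20.92)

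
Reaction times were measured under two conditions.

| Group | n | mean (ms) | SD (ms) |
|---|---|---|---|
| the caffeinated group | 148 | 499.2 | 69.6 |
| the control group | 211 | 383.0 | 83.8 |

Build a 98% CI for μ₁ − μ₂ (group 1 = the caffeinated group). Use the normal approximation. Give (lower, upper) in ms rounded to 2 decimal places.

Standard errors of each mean: 69.6/√148 = 5.7211 and 83.8/√211 = 5.7690.
SE(x̄₁ − x̄₂) = √(5.7211² + 5.7690²) = 8.1248 for independent samples with unequal variances.
With z* = 2.326, the margin is 2.326 × 8.1248 = 18.8983.
x̄₁ − x̄₂ = 499.2 − 383.0 = 116.2000; the interval is 116.2000 ± 18.8983 = (97.30, 135.10).

(97.30, 135.10)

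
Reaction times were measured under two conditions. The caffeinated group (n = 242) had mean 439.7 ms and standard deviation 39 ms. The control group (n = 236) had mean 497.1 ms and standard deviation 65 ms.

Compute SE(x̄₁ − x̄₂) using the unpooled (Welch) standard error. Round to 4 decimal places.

Standard errors of each mean: 39/√242 = 2.5070 and 65/√236 = 4.2311.
SE(x̄₁ − x̄₂) = √(2.5070² + 4.2311²) = 4.9181 for independent samples with unequal variances.

4.9181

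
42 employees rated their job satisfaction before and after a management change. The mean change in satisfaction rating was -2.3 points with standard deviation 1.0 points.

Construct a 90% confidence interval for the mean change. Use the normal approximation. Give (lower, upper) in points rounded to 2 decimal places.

This is a matched-pairs design, so SE = s_d/√n = 1.0/√42 = 0.1543.
Margin = 1.645 × 0.1543 = 0.2538; the interval is -2.3 ± 0.2538 = (-2.55, -2.05).

(-2.55, -2.05)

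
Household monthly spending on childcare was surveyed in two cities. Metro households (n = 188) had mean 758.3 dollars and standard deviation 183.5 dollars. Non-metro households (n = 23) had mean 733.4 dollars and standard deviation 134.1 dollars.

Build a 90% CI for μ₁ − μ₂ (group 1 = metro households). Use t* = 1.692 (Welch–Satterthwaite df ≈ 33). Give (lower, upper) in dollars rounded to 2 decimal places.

(-27.55, 77.35)

SE₁ = s₁/√n₁ = 183.5/√188 = 13.3831; SE₂ = 134.1/√23 = 27.9618.
Independent samples, unequal variances: SE_diff = √(SE₁² + SE₂²) = √(179.10736561 + 781.86225924) = 30.9995.
t* = 1.692, so margin of error = 1.692 × 30.9995 = 52.4512.
Difference in means = 758.3 − 733.4 = 24.9000.
24.9000 ± 52.4512 → (-27.55, 77.35).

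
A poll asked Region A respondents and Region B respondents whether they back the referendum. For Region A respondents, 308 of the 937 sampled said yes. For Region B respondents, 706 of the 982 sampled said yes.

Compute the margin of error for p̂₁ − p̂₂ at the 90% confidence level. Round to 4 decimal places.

Sample proportions: 308/937 = 0.3287, 706/982 = 0.7189.
Each SE is √(p̂(1−p̂)/n): √(0.3287·0.6713/937) = 0.01535 and √(0.7189·0.2811/982) = 0.01435.
SE(p̂₁ − p̂₂) = √(SE₁² + SE₂²) = √(0.0002356225 + 0.0002059225) = 0.02101, since the two samples are independent.
At 90% confidence z* = 1.645; margin = 1.645 × 0.02101 = 0.03456.

0.0346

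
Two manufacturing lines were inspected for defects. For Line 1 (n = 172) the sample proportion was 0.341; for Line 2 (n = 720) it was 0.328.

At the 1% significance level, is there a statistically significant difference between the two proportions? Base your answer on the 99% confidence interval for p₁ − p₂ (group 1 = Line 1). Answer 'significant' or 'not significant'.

not significant

SE₁ = √(p̂₁(1−p̂₁)/n₁) = √(0.3410·0.6590/172) = 0.03615; SE₂ = √(0.3280·0.6720/720) = 0.01750.
Independent samples: SE of the difference = √(SE₁² + SE₂²) = √(0.0013068225 + 0.00030625) = 0.04016.
z* for 99% confidence is 2.576, so the margin of error is 2.576 × 0.04016 = 0.10345.
Point estimate p̂₁ − p̂₂ = 0.3410 − 0.3280 = 0.0130.
0.0130 ± 0.10345 → (-0.09045, 0.11645).
The interval (-0.09045, 0.11645) contains 0, so the difference is not significant.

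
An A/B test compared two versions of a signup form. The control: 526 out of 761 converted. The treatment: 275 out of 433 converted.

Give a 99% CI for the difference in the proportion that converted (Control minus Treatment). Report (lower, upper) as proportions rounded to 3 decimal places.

p̂₁ = 526/761 = 0.6912 and p̂₂ = 275/433 = 0.6351.
SE₁ = √(p̂₁(1−p̂₁)/n₁) = √(0.6912·0.3088/761) = 0.01675; SE₂ = √(0.6351·0.3649/433) = 0.02313.
Independent samples: SE of the difference = √(SE₁² + SE₂²) = √(0.0002805625 + 0.0005349969) = 0.02856.
z* for 99% confidence is 2.576, so the margin of error is 2.576 × 0.02856 = 0.07357.
Point estimate p̂₁ − p̂₂ = 0.6912 − 0.6351 = 0.0561.
0.0561 ± 0.07357 → (-0.017, 0.130).

(-0.017, 0.130)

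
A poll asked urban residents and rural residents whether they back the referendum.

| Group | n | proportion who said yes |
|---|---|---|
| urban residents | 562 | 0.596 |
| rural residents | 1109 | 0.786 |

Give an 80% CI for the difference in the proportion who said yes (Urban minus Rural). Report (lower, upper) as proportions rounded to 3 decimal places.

(-0.221, -0.159)

Each SE is √(p̂(1−p̂)/n): √(0.5960·0.4040/562) = 0.02070 and √(0.7860·0.2140/1109) = 0.01232.
SE(p̂₁ − p̂₂) = √(SE₁² + SE₂²) = √(0.00042849 + 0.0001517824) = 0.02409, since the two samples are independent.
At 80% confidence z* = 1.282; margin = 1.282 × 0.02409 = 0.03088.
The difference is 0.5960 − 0.7860 = -0.1900, so the interval is -0.1900 ± 0.03088 = (-0.221, -0.159).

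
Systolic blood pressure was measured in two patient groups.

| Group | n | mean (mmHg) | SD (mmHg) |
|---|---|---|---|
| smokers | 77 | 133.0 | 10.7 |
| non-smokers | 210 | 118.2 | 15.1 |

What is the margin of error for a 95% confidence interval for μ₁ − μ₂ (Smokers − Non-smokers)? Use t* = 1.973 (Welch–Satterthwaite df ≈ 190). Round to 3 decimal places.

3.165

Per-group SEs: s₁/√n₁ = 10.7/√77 = 1.2194, s₂/√n₂ = 15.1/√210 = 1.0420.
Unpooled SE of the difference: √(1.48693636 + 1.085764) = 1.6040.
Margin of error = t* · SE = 1.973 × 1.6040 = 3.1647.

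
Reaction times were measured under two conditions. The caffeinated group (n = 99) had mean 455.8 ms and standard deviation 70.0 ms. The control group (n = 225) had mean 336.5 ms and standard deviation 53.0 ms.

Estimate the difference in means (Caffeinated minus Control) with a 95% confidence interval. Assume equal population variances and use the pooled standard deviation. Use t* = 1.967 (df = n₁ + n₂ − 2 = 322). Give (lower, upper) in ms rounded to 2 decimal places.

s_p = √[((n₁−1)s₁² + (n₂−1)s₂²)/(n₁+n₂−2)] = √[(98·70.0² + 224·53.0²)/322] = 58.6975.
SE = 58.6975·√(1/99 + 1/225) = 7.0792.
With t* = 1.967, margin = 1.967 × 7.0792 = 13.9248.
x̄₁ − x̄₂ = 455.8 − 336.5 = 119.3000; interval 119.3000 ± 13.9248 = (105.38, 133.22).

(105.38, 133.22)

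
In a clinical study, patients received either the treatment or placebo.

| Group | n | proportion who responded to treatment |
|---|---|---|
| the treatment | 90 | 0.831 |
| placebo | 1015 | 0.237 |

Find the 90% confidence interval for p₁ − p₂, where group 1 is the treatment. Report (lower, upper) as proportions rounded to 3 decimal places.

The two standard errors are √(0.8310×0.1690/90) = 0.03950 and √(0.2370×0.7630/1015) = 0.01335.
Because the samples are independent, SE_diff = √(0.03950² + 0.01335²) = 0.04169.
Using z* = 1.645 for 90%, ME = 1.645 × 0.04169 = 0.06858.
p̂₁ − p̂₂ = 0.5940; interval 0.5940 ± 0.06858 gives (0.525, 0.663).

(0.525, 0.663)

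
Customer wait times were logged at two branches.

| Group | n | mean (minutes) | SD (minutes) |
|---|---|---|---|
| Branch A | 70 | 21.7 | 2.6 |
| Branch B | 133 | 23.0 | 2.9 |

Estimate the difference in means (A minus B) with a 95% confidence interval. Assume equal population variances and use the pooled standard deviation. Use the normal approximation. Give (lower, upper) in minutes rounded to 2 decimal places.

Pooled variance s_p² = [69·2.6² + 132·2.9²] / (70+133−2) = 7.8436, so s_p = 2.8006.
SE_diff = s_p·√(1/n₁ + 1/n₂) = 2.8006·√(1/70 + 1/133) = 0.4135.
z* = 1.960; margin = 1.960 × 0.4135 = 0.8105.
Difference = 21.7 − 23.0 = -1.3000.
-1.3000 ± 0.8105 → (-2.11, -0.49).

(-2.11, -0.49)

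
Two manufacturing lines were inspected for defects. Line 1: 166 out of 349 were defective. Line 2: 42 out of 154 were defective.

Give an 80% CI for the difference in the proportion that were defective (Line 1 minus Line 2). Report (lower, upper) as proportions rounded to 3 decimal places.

First, p̂₁ = 166/349 = 0.4756; p̂₂ = 42/154 = 0.2727.
The two standard errors are √(0.4756×0.5244/349) = 0.02673 and √(0.2727×0.7273/154) = 0.03589.
Because the samples are independent, SE_diff = √(0.02673² + 0.03589²) = 0.04475.
Using z* = 1.282 for 80%, ME = 1.282 × 0.04475 = 0.05737.
p̂₁ − p̂₂ = 0.2029; interval 0.2029 ± 0.05737 gives (0.146, 0.260).

(0.146, 0.260)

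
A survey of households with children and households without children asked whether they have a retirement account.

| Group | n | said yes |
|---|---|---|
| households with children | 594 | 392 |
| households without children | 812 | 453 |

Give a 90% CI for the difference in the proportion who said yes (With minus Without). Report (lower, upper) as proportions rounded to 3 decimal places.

(0.059, 0.145)

Sample proportions: 392/594 = 0.6599, 453/812 = 0.5579.
Each SE is √(p̂(1−p̂)/n): √(0.6599·0.3401/594) = 0.01944 and √(0.5579·0.4421/812) = 0.01743.
SE(p̂₁ − p̂₂) = √(SE₁² + SE₂²) = √(0.0003779136 + 0.0003038049) = 0.02611, since the two samples are independent.
At 90% confidence z* = 1.645; margin = 1.645 × 0.02611 = 0.04295.
The difference is 0.6599 − 0.5579 = 0.1020, so the interval is 0.1020 ± 0.04295 = (0.059, 0.145).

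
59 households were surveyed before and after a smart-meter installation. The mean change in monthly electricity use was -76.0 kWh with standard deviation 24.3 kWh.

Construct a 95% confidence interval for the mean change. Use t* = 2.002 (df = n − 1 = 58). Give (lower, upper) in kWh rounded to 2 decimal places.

(-82.33, -69.67)

Paired design: SE = s_d/√n = 24.3/√59 = 3.1636.
t* = 2.002; margin of error = 2.002 × 3.1636 = 6.3335.
-76.0 ± 6.3335 → (-82.33, -69.67).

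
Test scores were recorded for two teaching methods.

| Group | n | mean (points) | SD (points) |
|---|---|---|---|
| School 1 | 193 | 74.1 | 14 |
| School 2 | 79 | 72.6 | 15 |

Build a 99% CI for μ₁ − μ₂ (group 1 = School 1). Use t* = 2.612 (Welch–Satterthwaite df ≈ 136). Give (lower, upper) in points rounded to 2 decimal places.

Standard errors of each mean: 14/√193 = 1.0077 and 15/√79 = 1.6876.
SE(x̄₁ − x̄₂) = √(1.0077² + 1.6876²) = 1.9656 for independent samples with unequal variances.
With t* = 2.612, the margin is 2.612 × 1.9656 = 5.1341.
x̄₁ − x̄₂ = 74.1 − 72.6 = 1.5000; the interval is 1.5000 ± 5.1341 = (-3.63, 6.63).

(-3.63, 6.63)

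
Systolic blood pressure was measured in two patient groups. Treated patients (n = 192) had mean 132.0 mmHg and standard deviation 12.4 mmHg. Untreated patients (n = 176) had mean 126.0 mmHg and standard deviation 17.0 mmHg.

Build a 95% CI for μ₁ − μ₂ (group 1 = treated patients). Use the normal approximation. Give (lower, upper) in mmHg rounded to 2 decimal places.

(2.94, 9.06)

SE₁ = s₁/√n₁ = 12.4/√192 = 0.8949; SE₂ = 17.0/√176 = 1.2814.
Independent samples, unequal variances: SE_diff = √(SE₁² + SE₂²) = √(0.80084601 + 1.64198596) = 1.5630.
z* = 1.960, so margin of error = 1.960 × 1.5630 = 3.0635.
Difference in means = 132.0 − 126.0 = 6.0000.
6.0000 ± 3.0635 → (2.94, 9.06).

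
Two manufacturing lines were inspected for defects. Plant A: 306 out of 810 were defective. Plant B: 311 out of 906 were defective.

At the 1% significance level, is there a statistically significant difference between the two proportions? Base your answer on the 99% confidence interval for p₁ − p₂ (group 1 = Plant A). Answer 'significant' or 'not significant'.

not significant

First, p̂₁ = 306/810 = 0.3778; p̂₂ = 311/906 = 0.3433.
The two standard errors are √(0.3778×0.6222/810) = 0.01704 and √(0.3433×0.6567/906) = 0.01577.
Because the samples are independent, SE_diff = √(0.01704² + 0.01577²) = 0.02322.
Using z* = 2.576 for 99%, ME = 2.576 × 0.02322 = 0.05981.
p̂₁ − p̂₂ = 0.0345; interval 0.0345 ± 0.05981 gives (-0.02531, 0.09431).
The interval (-0.02531, 0.09431) contains 0, so the difference is not significant.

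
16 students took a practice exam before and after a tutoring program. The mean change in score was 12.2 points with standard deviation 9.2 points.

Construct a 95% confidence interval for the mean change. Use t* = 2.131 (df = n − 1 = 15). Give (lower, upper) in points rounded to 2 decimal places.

(7.30, 17.10)

This is a matched-pairs design, so SE = s_d/√n = 9.2/√16 = 2.3000.
Margin = 2.131 × 2.3000 = 4.9013; the interval is 12.2 ± 4.9013 = (7.30, 17.10).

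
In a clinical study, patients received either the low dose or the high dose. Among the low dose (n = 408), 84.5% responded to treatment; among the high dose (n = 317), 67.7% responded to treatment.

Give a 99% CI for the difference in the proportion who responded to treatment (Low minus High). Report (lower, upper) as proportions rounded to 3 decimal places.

(0.086, 0.250)

SE₁ = √(p̂₁(1−p̂₁)/n₁) = √(0.8450·0.1550/408) = 0.01792; SE₂ = √(0.6770·0.3230/317) = 0.02626.
Independent samples: SE of the difference = √(SE₁² + SE₂²) = √(0.0003211264 + 0.0006895876) = 0.03179.
z* for 99% confidence is 2.576, so the margin of error is 2.576 × 0.03179 = 0.08189.
Point estimate p̂₁ − p̂₂ = 0.8450 − 0.6770 = 0.1680.
0.1680 ± 0.08189 → (0.086, 0.250).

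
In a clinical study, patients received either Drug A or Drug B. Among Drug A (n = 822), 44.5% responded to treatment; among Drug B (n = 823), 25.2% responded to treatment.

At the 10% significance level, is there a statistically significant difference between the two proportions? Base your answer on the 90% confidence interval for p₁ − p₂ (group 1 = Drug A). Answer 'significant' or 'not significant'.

significant

SE₁ = √(p̂₁(1−p̂₁)/n₁) = √(0.4450·0.5550/822) = 0.01733; SE₂ = √(0.2520·0.7480/823) = 0.01513.
Independent samples: SE of the difference = √(SE₁² + SE₂²) = √(0.0003003289 + 0.0002289169) = 0.02301.
z* for 90% confidence is 1.645, so the margin of error is 1.645 × 0.02301 = 0.03785.
Point estimate p̂₁ − p̂₂ = 0.4450 − 0.2520 = 0.1930.
0.1930 ± 0.03785 → (0.15515, 0.23085).
The interval (0.15515, 0.23085) does not contain 0, so the difference is significant.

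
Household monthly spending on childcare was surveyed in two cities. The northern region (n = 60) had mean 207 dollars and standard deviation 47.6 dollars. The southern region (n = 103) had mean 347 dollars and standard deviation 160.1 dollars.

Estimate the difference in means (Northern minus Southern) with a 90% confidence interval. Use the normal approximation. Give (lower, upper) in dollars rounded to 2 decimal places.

(-167.85, -112.15)

SE₁ = s₁/√n₁ = 47.6/√60 = 6.1451; SE₂ = 160.1/√103 = 15.7751.
Independent samples, unequal variances: SE_diff = √(SE₁² + SE₂²) = √(37.76225401 + 248.85378001) = 16.9297.
z* = 1.645, so margin of error = 1.645 × 16.9297 = 27.8494.
Difference in means = 207 − 347 = -140.0000.
-140.0000 ± 27.8494 → (-167.85, -112.15).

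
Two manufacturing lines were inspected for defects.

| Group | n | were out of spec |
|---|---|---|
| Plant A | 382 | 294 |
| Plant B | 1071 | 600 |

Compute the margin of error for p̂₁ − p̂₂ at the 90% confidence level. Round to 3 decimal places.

0.043

Sample proportions: 294/382 = 0.7696, 600/1071 = 0.5602.
Each SE is √(p̂(1−p̂)/n): √(0.7696·0.2304/382) = 0.02154 and √(0.5602·0.4398/1071) = 0.01517.
SE(p̂₁ − p̂₂) = √(SE₁² + SE₂²) = √(0.0004639716 + 0.0002301289) = 0.02635, since the two samples are independent.
At 90% confidence z* = 1.645; margin = 1.645 × 0.02635 = 0.04335.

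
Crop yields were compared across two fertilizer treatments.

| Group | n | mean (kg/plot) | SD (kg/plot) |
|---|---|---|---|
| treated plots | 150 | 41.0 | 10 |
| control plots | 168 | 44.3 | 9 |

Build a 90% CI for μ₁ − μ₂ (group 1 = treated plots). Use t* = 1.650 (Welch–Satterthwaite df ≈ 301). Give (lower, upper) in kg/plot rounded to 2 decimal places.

Per-group SEs: s₁/√n₁ = 10/√150 = 0.8165, s₂/√n₂ = 9/√168 = 0.6944.
Unpooled SE of the difference: √(0.66667225 + 0.48219136) = 1.0719.
Margin of error = t* · SE = 1.650 × 1.0719 = 1.7686.
x̄₁ − x̄₂ = 41.0 − 44.3 = -3.3000.
CI: -3.3000 ± 1.7686 = (-5.07, -1.53).

(-5.07, -1.53)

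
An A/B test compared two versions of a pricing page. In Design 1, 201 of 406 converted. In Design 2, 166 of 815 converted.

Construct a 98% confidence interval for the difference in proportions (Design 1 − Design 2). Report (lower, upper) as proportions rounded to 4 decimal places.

(0.2250, 0.3578)

p̂₁ = 201/406 = 0.4951 and p̂₂ = 166/815 = 0.2037.
SE₁ = √(p̂₁(1−p̂₁)/n₁) = √(0.4951·0.5049/406) = 0.02481; SE₂ = √(0.2037·0.7963/815) = 0.01411.
Independent samples: SE of the difference = √(SE₁² + SE₂²) = √(0.0006155361 + 0.0001990921) = 0.02854.
z* for 98% confidence is 2.326, so the margin of error is 2.326 × 0.02854 = 0.06638.
Point estimate p̂₁ − p̂₂ = 0.4951 − 0.2037 = 0.2914.
0.2914 ± 0.06638 → (0.2250, 0.3578).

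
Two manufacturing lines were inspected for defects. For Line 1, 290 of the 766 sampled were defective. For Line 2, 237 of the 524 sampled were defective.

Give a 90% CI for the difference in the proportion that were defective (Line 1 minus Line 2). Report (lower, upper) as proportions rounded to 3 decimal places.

(-0.120, -0.028)

Sample proportions: 290/766 = 0.3786, 237/524 = 0.4523.
Each SE is √(p̂(1−p̂)/n): √(0.3786·0.6214/766) = 0.01753 and √(0.4523·0.5477/524) = 0.02174.
SE(p̂₁ − p̂₂) = √(SE₁² + SE₂²) = √(0.0003073009 + 0.0004726276) = 0.02793, since the two samples are independent.
At 90% confidence z* = 1.645; margin = 1.645 × 0.02793 = 0.04594.
The difference is 0.3786 − 0.4523 = -0.0737, so the interval is -0.0737 ± 0.04594 = (-0.120, -0.028).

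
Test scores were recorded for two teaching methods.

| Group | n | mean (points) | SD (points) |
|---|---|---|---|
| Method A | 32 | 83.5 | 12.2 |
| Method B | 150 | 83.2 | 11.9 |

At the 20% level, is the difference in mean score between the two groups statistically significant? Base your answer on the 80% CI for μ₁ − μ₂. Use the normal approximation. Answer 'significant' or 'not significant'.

not significant

Per-group SEs: s₁/√n₁ = 12.2/√32 = 2.1567, s₂/√n₂ = 11.9/√150 = 0.9716.
Unpooled SE of the difference: √(4.65135489 + 0.94400656) = 2.3655.
Margin of error = z* · SE = 1.282 × 2.3655 = 3.0326.
x̄₁ − x̄₂ = 83.5 − 83.2 = 0.3000.
CI: 0.3000 ± 3.0326 = (-2.7326, 3.3326).
The interval (-2.7326, 3.3326) contains 0, so the difference is not significant.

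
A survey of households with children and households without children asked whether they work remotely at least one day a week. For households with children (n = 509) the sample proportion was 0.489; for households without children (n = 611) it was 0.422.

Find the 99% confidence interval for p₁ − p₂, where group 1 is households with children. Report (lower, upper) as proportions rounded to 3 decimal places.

SE₁ = √(p̂₁(1−p̂₁)/n₁) = √(0.4890·0.5110/509) = 0.02216; SE₂ = √(0.4220·0.5780/611) = 0.01998.
Independent samples: SE of the difference = √(SE₁² + SE₂²) = √(0.0004910656 + 0.0003992004) = 0.02984.
z* for 99% confidence is 2.576, so the margin of error is 2.576 × 0.02984 = 0.07687.
Point estimate p̂₁ − p̂₂ = 0.4890 − 0.4220 = 0.0670.
0.0670 ± 0.07687 → (-0.010, 0.144).

(-0.010, 0.144)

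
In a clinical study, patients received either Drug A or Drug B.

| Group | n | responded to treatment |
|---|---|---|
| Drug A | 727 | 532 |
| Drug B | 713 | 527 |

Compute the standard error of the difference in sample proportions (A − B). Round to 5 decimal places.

p̂₁ = 532/727 = 0.7318 and p̂₂ = 527/713 = 0.7391.
SE₁ = √(p̂₁(1−p̂₁)/n₁) = √(0.7318·0.2682/727) = 0.01643; SE₂ = √(0.7391·0.2609/713) = 0.01645.
Independent samples: SE of the difference = √(SE₁² + SE₂²) = √(0.0002699449 + 0.0002706025) = 0.02325.

0.02325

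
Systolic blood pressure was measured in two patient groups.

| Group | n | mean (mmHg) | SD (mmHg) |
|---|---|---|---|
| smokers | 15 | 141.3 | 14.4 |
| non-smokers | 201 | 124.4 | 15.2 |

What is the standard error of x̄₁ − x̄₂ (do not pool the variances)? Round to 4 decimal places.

SE₁ = s₁/√n₁ = 14.4/√15 = 3.7181; SE₂ = 15.2/√201 = 1.0721.
Independent samples, unequal variances: SE_diff = √(SE₁² + SE₂²) = √(13.82426761 + 1.14939841) = 3.8696.

3.8696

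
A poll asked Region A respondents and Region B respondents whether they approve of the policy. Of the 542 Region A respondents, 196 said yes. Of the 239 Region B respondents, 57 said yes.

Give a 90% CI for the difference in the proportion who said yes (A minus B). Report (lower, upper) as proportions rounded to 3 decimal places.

(0.066, 0.180)

p̂₁ = 196/542 = 0.3616 and p̂₂ = 57/239 = 0.2385.
SE₁ = √(p̂₁(1−p̂₁)/n₁) = √(0.3616·0.6384/542) = 0.02064; SE₂ = √(0.2385·0.7615/239) = 0.02757.
Independent samples: SE of the difference = √(SE₁² + SE₂²) = √(0.0004260096 + 0.0007601049) = 0.03444.
z* for 90% confidence is 1.645, so the margin of error is 1.645 × 0.03444 = 0.05665.
Point estimate p̂₁ − p̂₂ = 0.3616 − 0.2385 = 0.1231.
0.1231 ± 0.05665 → (0.066, 0.180).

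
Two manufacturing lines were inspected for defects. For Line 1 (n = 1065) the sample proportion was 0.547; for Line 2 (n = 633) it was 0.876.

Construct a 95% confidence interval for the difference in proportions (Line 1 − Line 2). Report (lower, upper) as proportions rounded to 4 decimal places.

Each SE is √(p̂(1−p̂)/n): √(0.5470·0.4530/1065) = 0.01525 and √(0.8760·0.1240/633) = 0.01310.
SE(p̂₁ − p̂₂) = √(SE₁² + SE₂²) = √(0.0002325625 + 0.00017161) = 0.02010, since the two samples are independent.
At 95% confidence z* = 1.960; margin = 1.960 × 0.02010 = 0.03940.
The difference is 0.5470 − 0.8760 = -0.3290, so the interval is -0.3290 ± 0.03940 = (-0.3684, -0.2896).

(-0.3684, -0.2896)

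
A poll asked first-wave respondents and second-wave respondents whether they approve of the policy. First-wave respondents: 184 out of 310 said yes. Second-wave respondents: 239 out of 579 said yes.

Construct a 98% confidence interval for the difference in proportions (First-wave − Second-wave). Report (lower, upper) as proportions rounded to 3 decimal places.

(0.100, 0.261)

p̂₁ = 184/310 = 0.5935 and p̂₂ = 239/579 = 0.4128.
SE₁ = √(p̂₁(1−p̂₁)/n₁) = √(0.5935·0.4065/310) = 0.02790; SE₂ = √(0.4128·0.5872/579) = 0.02046.
Independent samples: SE of the difference = √(SE₁² + SE₂²) = √(0.00077841 + 0.0004186116) = 0.03460.
z* for 98% confidence is 2.326, so the margin of error is 2.326 × 0.03460 = 0.08048.
Point estimate p̂₁ − p̂₂ = 0.5935 − 0.4128 = 0.1807.
0.1807 ± 0.08048 → (0.100, 0.261).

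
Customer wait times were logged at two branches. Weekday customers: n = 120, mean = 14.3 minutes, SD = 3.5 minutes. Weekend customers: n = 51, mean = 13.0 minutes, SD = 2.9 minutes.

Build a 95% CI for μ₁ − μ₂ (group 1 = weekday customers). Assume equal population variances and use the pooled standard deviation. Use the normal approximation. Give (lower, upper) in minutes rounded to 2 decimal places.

(0.21, 2.39)

Pooled variance s_p² = [119·3.5² + 50·2.9²] / (120+51−2) = 11.1139, so s_p = 3.3338.
SE_diff = s_p·√(1/n₁ + 1/n₂) = 3.3338·√(1/120 + 1/51) = 0.5573.
z* = 1.960; margin = 1.960 × 0.5573 = 1.0923.
Difference = 14.3 − 13.0 = 1.3000.
1.3000 ± 1.0923 → (0.21, 2.39).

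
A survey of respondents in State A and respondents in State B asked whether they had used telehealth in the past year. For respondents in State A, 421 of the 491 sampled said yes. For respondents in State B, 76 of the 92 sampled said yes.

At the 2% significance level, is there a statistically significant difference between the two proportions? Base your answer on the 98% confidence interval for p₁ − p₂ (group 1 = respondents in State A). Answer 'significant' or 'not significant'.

Sample proportions: 421/491 = 0.8574, 76/92 = 0.8261.
Each SE is √(p̂(1−p̂)/n): √(0.8574·0.1426/491) = 0.01578 and √(0.8261·0.1739/92) = 0.03952.
SE(p̂₁ − p̂₂) = √(SE₁² + SE₂²) = √(0.0002490084 + 0.0015618304) = 0.04255, since the two samples are independent.
At 98% confidence z* = 2.326; margin = 2.326 × 0.04255 = 0.09897.
The difference is 0.8574 − 0.8261 = 0.0313, so the interval is 0.0313 ± 0.09897 = (-0.06767, 0.13027).
The interval (-0.06767, 0.13027) contains 0, so the difference is not significant.

not significant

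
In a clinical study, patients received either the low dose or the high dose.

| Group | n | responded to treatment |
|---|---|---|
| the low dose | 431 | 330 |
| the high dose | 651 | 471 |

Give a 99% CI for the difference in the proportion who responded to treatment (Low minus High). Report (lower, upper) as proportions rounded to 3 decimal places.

(-0.027, 0.111)

First, p̂₁ = 330/431 = 0.7657; p̂₂ = 471/651 = 0.7235.
The two standard errors are √(0.7657×0.2343/431) = 0.02040 and √(0.7235×0.2765/651) = 0.01753.
Because the samples are independent, SE_diff = √(0.02040² + 0.01753²) = 0.02690.
Using z* = 2.576 for 99%, ME = 2.576 × 0.02690 = 0.06929.
p̂₁ − p̂₂ = 0.0422; interval 0.0422 ± 0.06929 gives (-0.027, 0.111).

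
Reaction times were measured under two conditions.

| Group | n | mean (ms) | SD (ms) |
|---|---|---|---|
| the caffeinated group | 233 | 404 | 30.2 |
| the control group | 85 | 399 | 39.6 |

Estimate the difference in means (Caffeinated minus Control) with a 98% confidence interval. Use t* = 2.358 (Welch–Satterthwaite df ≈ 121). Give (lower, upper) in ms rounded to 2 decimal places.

(-6.15, 16.15)

Per-group SEs: s₁/√n₁ = 30.2/√233 = 1.9785, s₂/√n₂ = 39.6/√85 = 4.2952.
Unpooled SE of the difference: √(3.91446225 + 18.44874304) = 4.7290.
Margin of error = t* · SE = 2.358 × 4.7290 = 11.1510.
x̄₁ − x̄₂ = 404 − 399 = 5.0000.
CI: 5.0000 ± 11.1510 = (-6.15, 16.15).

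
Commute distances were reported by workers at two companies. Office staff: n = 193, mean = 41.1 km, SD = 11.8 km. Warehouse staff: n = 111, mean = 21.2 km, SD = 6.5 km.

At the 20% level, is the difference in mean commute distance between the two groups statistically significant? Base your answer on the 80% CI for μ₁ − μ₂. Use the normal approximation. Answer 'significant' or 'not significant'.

significant

SE₁ = s₁/√n₁ = 11.8/√193 = 0.8494; SE₂ = 6.5/√111 = 0.6170.
Independent samples, unequal variances: SE_diff = √(SE₁² + SE₂²) = √(0.72148036 + 0.380689) = 1.0498.
z* = 1.282, so margin of error = 1.282 × 1.0498 = 1.3458.
Difference in means = 41.1 − 21.2 = 19.9000.
19.9000 ± 1.3458 → (18.5542, 21.2458).
The interval (18.5542, 21.2458) does not contain 0, so the difference is significant.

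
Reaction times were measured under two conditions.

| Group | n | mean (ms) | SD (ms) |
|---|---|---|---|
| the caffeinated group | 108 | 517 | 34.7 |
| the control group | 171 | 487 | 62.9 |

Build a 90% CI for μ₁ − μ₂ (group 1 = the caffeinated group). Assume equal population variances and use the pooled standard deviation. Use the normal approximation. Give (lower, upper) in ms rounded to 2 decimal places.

(19.12, 40.88)

Pooled variance s_p² = [107·34.7² + 170·62.9²] / (108+171−2) = 2893.2395, so s_p = 53.7888.
SE_diff = s_p·√(1/n₁ + 1/n₂) = 53.7888·√(1/108 + 1/171) = 6.6113.
z* = 1.645; margin = 1.645 × 6.6113 = 10.8756.
Difference = 517 − 487 = 30.0000.
30.0000 ± 10.8756 → (19.12, 40.88).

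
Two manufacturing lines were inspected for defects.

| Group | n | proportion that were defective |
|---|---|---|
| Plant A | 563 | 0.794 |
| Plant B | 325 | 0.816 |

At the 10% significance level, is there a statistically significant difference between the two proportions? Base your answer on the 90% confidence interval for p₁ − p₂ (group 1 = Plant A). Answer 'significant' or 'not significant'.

not significant

SE₁ = √(p̂₁(1−p̂₁)/n₁) = √(0.7940·0.2060/563) = 0.01704; SE₂ = √(0.8160·0.1840/325) = 0.02149.
Independent samples: SE of the difference = √(SE₁² + SE₂²) = √(0.0002903616 + 0.0004618201) = 0.02743.
z* for 90% confidence is 1.645, so the margin of error is 1.645 × 0.02743 = 0.04512.
Point estimate p̂₁ − p̂₂ = 0.7940 − 0.8160 = -0.0220.
-0.0220 ± 0.04512 → (-0.06712, 0.02312).
The interval (-0.06712, 0.02312) contains 0, so the difference is not significant.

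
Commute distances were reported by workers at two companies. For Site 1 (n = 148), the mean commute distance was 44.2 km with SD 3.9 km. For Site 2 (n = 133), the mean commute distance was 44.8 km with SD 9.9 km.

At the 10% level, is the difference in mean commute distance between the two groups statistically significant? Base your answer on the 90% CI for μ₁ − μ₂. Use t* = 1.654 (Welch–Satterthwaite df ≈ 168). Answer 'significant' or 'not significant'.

SE₁ = s₁/√n₁ = 3.9/√148 = 0.3206; SE₂ = 9.9/√133 = 0.8584.
Independent samples, unequal variances: SE_diff = √(SE₁² + SE₂²) = √(0.10278436 + 0.73685056) = 0.9163.
t* = 1.654, so margin of error = 1.654 × 0.9163 = 1.5156.
Difference in means = 44.2 − 44.8 = -0.6000.
-0.6000 ± 1.5156 → (-2.1156, 0.9156).
The interval (-2.1156, 0.9156) contains 0, so the difference is not significant.

not significant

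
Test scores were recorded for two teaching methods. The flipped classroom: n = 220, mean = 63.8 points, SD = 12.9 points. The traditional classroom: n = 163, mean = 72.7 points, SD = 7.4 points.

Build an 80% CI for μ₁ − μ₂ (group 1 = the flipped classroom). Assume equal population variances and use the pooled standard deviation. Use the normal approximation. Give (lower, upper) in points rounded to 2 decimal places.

s_p = √[((n₁−1)s₁² + (n₂−1)s₂²)/(n₁+n₂−2)] = √[(219·12.9² + 162·7.4²)/381] = 10.9058.
SE = 10.9058·√(1/220 + 1/163) = 1.1271.
With z* = 1.282, margin = 1.282 × 1.1271 = 1.4449.
x̄₁ − x̄₂ = 63.8 − 72.7 = -8.9000; interval -8.9000 ± 1.4449 = (-10.34, -7.46).

(-10.34, -7.46)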